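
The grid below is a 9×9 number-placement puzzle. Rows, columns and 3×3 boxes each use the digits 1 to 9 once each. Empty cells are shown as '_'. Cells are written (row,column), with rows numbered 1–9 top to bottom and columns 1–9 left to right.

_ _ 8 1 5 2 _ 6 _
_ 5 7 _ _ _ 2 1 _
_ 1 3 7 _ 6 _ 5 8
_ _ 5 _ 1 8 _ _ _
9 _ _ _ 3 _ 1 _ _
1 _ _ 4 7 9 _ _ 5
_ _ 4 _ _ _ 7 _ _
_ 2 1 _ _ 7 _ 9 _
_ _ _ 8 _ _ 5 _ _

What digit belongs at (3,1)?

2

(1,1) = 4: row 1 has {1,2,5,6,8}; col 1 has {1,9}; box has {1,3,5,7,8} → only 4 remains.
(1,2) = 9: row 1 has {1,2,4,5,6,8}; col 2 has {1,2,5}; box has {1,3,4,5,7,8} → only 9 remains.
(1,7) = 3: row 1 has {1,2,4,5,6,8,9}; col 7 has {1,2,5,7}; box has {1,2,5,6,8} → only 3 remains.
(1,9) = 7: row 1 has {1,2,3,4,5,6,8,9}; col 9 has {5,8}; box has {1,2,3,5,6,8} → only 7 remains.
(2,1) = 6: row 2 has {1,2,5,7}; col 1 has {1,4,9}; box has {1,3,4,5,7,8,9} → only 6 remains.
(3,1) = 2: row 3 has {1,3,5,6,7,8}; col 1 has {1,4,6,9}; box has {1,3,4,5,6,7,8,9} → only 2 remains.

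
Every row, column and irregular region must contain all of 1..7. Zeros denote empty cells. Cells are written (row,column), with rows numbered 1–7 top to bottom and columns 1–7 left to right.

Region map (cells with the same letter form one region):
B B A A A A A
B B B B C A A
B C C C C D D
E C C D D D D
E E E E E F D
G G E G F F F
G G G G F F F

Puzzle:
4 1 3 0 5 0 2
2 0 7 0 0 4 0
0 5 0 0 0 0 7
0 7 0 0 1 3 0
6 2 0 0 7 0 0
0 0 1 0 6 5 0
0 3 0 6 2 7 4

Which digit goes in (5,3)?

(1,4) = 7: row 1 has {1,2,3,4,5}; col 4 has {6}; region has {2,3,4,5} → only 7 remains.
(1,6) = 6: row 1 has {1,2,3,4,5,7}; col 6 has {3,4,5,7}; region has {2,3,4,5,7} → only 6 remains.
(2,2) = 6: row 2 has {2,4,7}; col 2 has {1,2,3,5,7}; region has {1,2,4,7} → only 6 remains.
(2,5) = 3: row 2 has {2,4,6,7}; col 5 has {1,2,5,6,7}; region has {5,7} → only 3 remains.
(2,7) = 1: row 2 has {2,3,4,6,7}; col 7 has {2,4,7}; region has {2,3,4,5,6,7} → only 1 remains.
(3,1) = 3: row 3 has {5,7}; col 1 has {2,4,6}; region has {1,2,4,6,7} → only 3 remains.
(3,5) = 4: row 3 has {3,5,7}; col 5 has {1,2,3,5,6,7}; region has {3,5,7} → only 4 remains.
(3,6) = 2: row 3 has {3,4,5,7}; col 6 has {3,4,5,6,7}; region has {1,3,7} → only 2 remains.
(4,1) = 5: row 4 has {1,3,7}; col 1 has {2,3,4,6}; region has {1,2,6,7} → only 5 remains.
(4,4) = 4: row 4 has {1,3,5,7}; col 4 has {6,7}; region has {1,2,3,7} → only 4 remains.
(4,7) = 6: row 4 has {1,3,4,5,7}; col 7 has {1,2,4,7}; region has {1,2,3,4,7} → only 6 remains.
(5,3) = 4: row 5 has {2,6,7}; col 3 has {1,3,7}; region has {1,2,5,6,7} → only 4 remains.

4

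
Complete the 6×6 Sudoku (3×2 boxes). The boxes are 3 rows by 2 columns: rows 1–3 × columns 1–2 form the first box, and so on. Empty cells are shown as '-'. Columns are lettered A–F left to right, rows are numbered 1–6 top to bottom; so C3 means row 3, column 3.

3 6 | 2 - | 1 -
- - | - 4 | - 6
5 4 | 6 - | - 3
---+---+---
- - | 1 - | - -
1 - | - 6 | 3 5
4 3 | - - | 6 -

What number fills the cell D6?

D1 = 5: row 1 has {1,2,3,6}; col 4 has {4,6}; box has {2,4,6} → only 5 remains.
F1 = 4: row 1 has {1,2,3,5,6}; col 6 has {3,5,6}; box has {1,3,6} → only 4 remains.
A2 = 2: row 2 has {4,6}; col 1 has {1,3,4,5}; box has {3,4,5,6} → only 2 remains.
B2 = 1: row 2 has {2,4,6}; col 2 has {3,4,6}; box has {2,3,4,5,6} → only 1 remains.
C2 = 3: row 2 has {1,2,4,6}; col 3 has {1,2,6}; box has {2,4,5,6} → only 3 remains.
E2 = 5: row 2 has {1,2,3,4,6}; col 5 has {1,3,6}; box has {1,3,4,6} → only 5 remains.
D3 = 1: row 3 has {3,4,5,6}; col 4 has {4,5,6}; box has {2,3,4,5,6} → only 1 remains.
E3 = 2: row 3 has {1,3,4,5,6}; col 5 has {1,3,5,6}; box has {1,3,4,5,6} → only 2 remains.
A4 = 6: row 4 has {1}; col 1 has {1,2,3,4,5}; box has {1,3,4} → only 6 remains.
E4 = 4: row 4 has {1,6}; col 5 has {1,2,3,5,6}; box has {3,5,6} → only 4 remains.
F4 = 2: row 4 has {1,4,6}; col 6 has {3,4,5,6}; box has {3,4,5,6} → only 2 remains.
B5 = 2: row 5 has {1,3,5,6}; col 2 has {1,3,4,6}; box has {1,3,4,6} → only 2 remains.
C5 = 4: row 5 has {1,2,3,5,6}; col 3 has {1,2,3,6}; box has {1,6} → only 4 remains.
C6 = 5: row 6 has {3,4,6}; col 3 has {1,2,3,4,6}; box has {1,4,6} → only 5 remains.
D6 = 2: row 6 has {3,4,5,6}; col 4 has {1,4,5,6}; box has {1,4,5,6} → only 2 remains.

2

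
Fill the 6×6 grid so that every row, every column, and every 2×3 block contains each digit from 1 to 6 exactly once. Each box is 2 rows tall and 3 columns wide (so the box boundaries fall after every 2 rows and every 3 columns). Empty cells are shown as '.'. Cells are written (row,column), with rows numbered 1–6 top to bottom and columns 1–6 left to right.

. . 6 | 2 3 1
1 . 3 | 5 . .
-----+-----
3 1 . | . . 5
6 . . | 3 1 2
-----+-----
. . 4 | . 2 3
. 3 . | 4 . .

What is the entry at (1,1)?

(3,3) = 2 (sole candidate).
(3,4) = 6 (sole candidate).
(3,5) = 4 (sole candidate).
(4,3) = 5 (sole candidate).
(5,1) = 5 (sole candidate).
(5,2) = 6 (sole candidate).
(5,4) = 1 (sole candidate).
(6,1) = 2 (sole candidate).
(6,3) = 1 (sole candidate).
(6,6) = 6 (sole candidate).
(1,1) = 4: row 1 has {1,2,3,6}; col 1 has {1,2,3,5,6}; box has {1,3,6} → only 4 remains.

4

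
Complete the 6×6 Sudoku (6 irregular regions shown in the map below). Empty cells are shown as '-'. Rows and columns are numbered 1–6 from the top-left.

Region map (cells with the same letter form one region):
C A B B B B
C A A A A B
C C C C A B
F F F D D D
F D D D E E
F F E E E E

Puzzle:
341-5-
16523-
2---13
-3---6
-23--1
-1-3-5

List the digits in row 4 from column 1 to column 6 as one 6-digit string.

R1C4 = 6 (sole candidate).
R1C6 = 2 (sole candidate).
R2C6 = 4 (sole candidate).
R3C2 = 5 (sole candidate).
R3C4 = 4 (sole candidate).
R4C5 = 4: row 4 has {3,6}; col 5 has {1,3,5}; region has {2,3,6} → only 4 remains.
R5C4 = 5 (sole candidate).
R5C5 = 6 (sole candidate).
R6C5 = 2 (sole candidate).
R3C3 = 6 (sole candidate).
R4C1 = 5: row 4 has {3,4,6}; col 1 has {1,2,3}; region has {1,3} → only 5 remains.
R4C3 = 2: row 4 has {3,4,5,6}; col 3 has {1,3,5,6}; region has {1,3,5} → only 2 remains.
R4C4 = 1: row 4 has {2,3,4,5,6}; col 4 has {2,3,4,5,6}; region has {2,3,4,5,6} → only 1 remains.

532146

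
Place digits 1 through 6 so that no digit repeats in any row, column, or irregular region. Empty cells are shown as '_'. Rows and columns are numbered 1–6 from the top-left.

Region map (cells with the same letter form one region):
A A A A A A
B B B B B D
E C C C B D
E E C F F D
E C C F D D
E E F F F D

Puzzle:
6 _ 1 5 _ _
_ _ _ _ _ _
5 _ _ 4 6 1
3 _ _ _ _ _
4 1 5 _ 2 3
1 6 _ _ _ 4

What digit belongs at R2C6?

R1C6 = 2: row 1 has {1,5,6}; col 6 has {1,3,4}; region has {1,5,6} → only 2 remains.
R2C1 = 2: row 2 has {}; col 1 has {1,3,4,5,6}; region has {6} → only 2 remains.
R4C2 = 2: row 4 has {3}; col 2 has {1,6}; region has {1,3,4,5,6} → only 2 remains.
R4C3 = 6: row 4 has {2,3}; col 3 has {1,5}; region has {1,4,5} → only 6 remains.
R4C4 = 1: row 4 has {2,3,6}; col 4 has {4,5}; region has {} → only 1 remains.
R4C6 = 5: row 4 has {1,2,3,6}; col 6 has {1,2,3,4}; region has {1,2,3,4} → only 5 remains.
R5C4 = 6: row 5 has {1,2,3,4,5}; col 4 has {1,4,5}; region has {1} → only 6 remains.
R2C4 = 3: row 2 has {2}; col 4 has {1,4,5,6}; region has {2,6} → only 3 remains.
R2C6 = 6: row 2 has {2,3}; col 6 has {1,2,3,4,5}; region has {1,2,3,4,5} → only 6 remains.

6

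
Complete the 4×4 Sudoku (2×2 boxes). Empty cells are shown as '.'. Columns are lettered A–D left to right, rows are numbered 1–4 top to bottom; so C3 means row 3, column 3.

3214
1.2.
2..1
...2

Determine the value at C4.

B2 = 4: row 2 has {1,2}; col 2 has {2}; box has {1,2,3} → only 4 remains.
D2 = 3: row 2 has {1,2,4}; col 4 has {1,2,4}; box has {1,2,4} → only 3 remains.
B3 = 3: row 3 has {1,2}; col 2 has {2,4}; box has {2} → only 3 remains.
C3 = 4: row 3 has {1,2,3}; col 3 has {1,2}; box has {1,2} → only 4 remains.
A4 = 4: row 4 has {2}; col 1 has {1,2,3}; box has {2,3} → only 4 remains.
B4 = 1: row 4 has {2,4}; col 2 has {2,3,4}; box has {2,3,4} → only 1 remains.
C4 = 3: row 4 has {1,2,4}; col 3 has {1,2,4}; box has {1,2,4} → only 3 remains.

3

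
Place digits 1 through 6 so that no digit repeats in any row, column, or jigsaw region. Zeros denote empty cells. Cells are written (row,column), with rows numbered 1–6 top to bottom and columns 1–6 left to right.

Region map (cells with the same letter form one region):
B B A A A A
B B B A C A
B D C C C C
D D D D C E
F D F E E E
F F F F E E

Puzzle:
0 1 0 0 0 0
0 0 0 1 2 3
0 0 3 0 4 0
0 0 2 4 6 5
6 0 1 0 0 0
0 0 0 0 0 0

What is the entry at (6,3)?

5

(1,5) = 5: row 1 has {1}; col 5 has {2,4,6}; region has {1,3} → only 5 remains.
(3,4) = 5: row 3 has {3,4}; col 4 has {1,4}; region has {2,3,4,6} → only 5 remains.
(3,6) = 1: row 3 has {3,4,5}; col 6 has {3,5}; region has {2,3,4,5,6} → only 1 remains.
(4,2) = 3: row 4 has {2,4,5,6}; col 2 has {1}; region has {2,4} → only 3 remains.
(5,2) = 5: row 5 has {1,6}; col 2 has {1,3}; region has {2,3,4} → only 5 remains.
(5,5) = 3: row 5 has {1,5,6}; col 5 has {2,4,5,6}; region has {5} → only 3 remains.
(6,5) = 1: row 6 has {}; col 5 has {2,3,4,5,6}; region has {3,5} → only 1 remains.
(3,1) = 2: row 3 has {1,3,4,5}; col 1 has {6}; region has {1} → only 2 remains.
(3,2) = 6: row 3 has {1,2,3,4,5}; col 2 has {1,3,5}; region has {2,3,4,5} → only 6 remains.
(4,1) = 1: row 4 has {2,3,4,5,6}; col 1 has {2,6}; region has {2,3,4,5,6} → only 1 remains.
(5,4) = 2: row 5 has {1,3,5,6}; col 4 has {1,4,5}; region has {1,3,5} → only 2 remains.
(5,6) = 4: row 5 has {1,2,3,5,6}; col 6 has {1,3,5}; region has {1,2,3,5} → only 4 remains.
(6,4) = 3: row 6 has {1}; col 4 has {1,2,4,5}; region has {1,6} → only 3 remains.
(6,6) = 6: row 6 has {1,3}; col 6 has {1,3,4,5}; region has {1,2,3,4,5} → only 6 remains.
(1,4) = 6: row 1 has {1,5}; col 4 has {1,2,3,4,5}; region has {1,3,5} → only 6 remains.
(1,6) = 2: row 1 has {1,5,6}; col 6 has {1,3,4,5,6}; region has {1,3,5,6} → only 2 remains.
(2,2) = 4: row 2 has {1,2,3}; col 2 has {1,3,5,6}; region has {1,2} → only 4 remains.
(6,2) = 2: row 6 has {1,3,6}; col 2 has {1,3,4,5,6}; region has {1,3,6} → only 2 remains.
(1,1) = 3: row 1 has {1,2,5,6}; col 1 has {1,2,6}; region has {1,2,4} → only 3 remains.
(1,3) = 4: row 1 has {1,2,3,5,6}; col 3 has {1,2,3}; region has {1,2,3,5,6} → only 4 remains.
(2,1) = 5: row 2 has {1,2,3,4}; col 1 has {1,2,3,6}; region has {1,2,3,4} → only 5 remains.
(2,3) = 6: row 2 has {1,2,3,4,5}; col 3 has {1,2,3,4}; region has {1,2,3,4,5} → only 6 remains.
(6,1) = 4: row 6 has {1,2,3,6}; col 1 has {1,2,3,5,6}; region has {1,2,3,6} → only 4 remains.
(6,3) = 5: row 6 has {1,2,3,4,6}; col 3 has {1,2,3,4,6}; region has {1,2,3,4,6} → only 5 remains.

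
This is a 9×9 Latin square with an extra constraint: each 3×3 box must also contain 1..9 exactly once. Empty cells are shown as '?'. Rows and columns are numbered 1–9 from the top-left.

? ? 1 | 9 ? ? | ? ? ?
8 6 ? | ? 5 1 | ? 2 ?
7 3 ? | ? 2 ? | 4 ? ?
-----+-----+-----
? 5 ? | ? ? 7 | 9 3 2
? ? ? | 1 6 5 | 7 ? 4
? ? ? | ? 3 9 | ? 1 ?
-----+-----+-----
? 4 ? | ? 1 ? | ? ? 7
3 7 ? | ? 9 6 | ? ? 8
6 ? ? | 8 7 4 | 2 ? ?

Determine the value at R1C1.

R1C2 = 2 (sole candidate).
R2C7 = 3 (sole candidate).
R2C9 = 9 (sole candidate).
R3C4 = 6 (sole candidate).
R3C6 = 8 (sole candidate).
R3C8 = 5 (sole candidate).
R3C9 = 1 (sole candidate).
R4C4 = 4 (sole candidate).
R4C5 = 8 (sole candidate).
R5C8 = 8 (sole candidate).
R6C2 = 8 (sole candidate).
R6C4 = 2 (sole candidate).
R8C4 = 5 (sole candidate).
R8C7 = 1 (sole candidate).
R8C8 = 4 (sole candidate).
R9C8 = 9 (sole candidate).
R1C5 = 4 (sole candidate).
R1C6 = 3 (sole candidate).
R1C9 = 6 (sole candidate).
R2C3 = 4 (sole candidate).
R2C4 = 7 (sole candidate).
R3C3 = 9 (sole candidate).
R4C1 = 1 (sole candidate).
R4C3 = 6 (sole candidate).
R5C2 = 9 (sole candidate).
R6C1 = 4 (sole candidate).
R6C3 = 7 (sole candidate).
R6C9 = 5 (sole candidate).
R7C4 = 3 (sole candidate).
R7C6 = 2 (sole candidate).
R7C8 = 6 (sole candidate).
R8C3 = 2 (sole candidate).
R9C2 = 1 (sole candidate).
R9C3 = 5 (sole candidate).
R9C9 = 3 (sole candidate).
R1C1 = 5: row 1 has {1,2,3,4,6,9}; col 1 has {1,3,4,6,7,8}; box has {1,2,3,4,6,7,8,9} → only 5 remains.

5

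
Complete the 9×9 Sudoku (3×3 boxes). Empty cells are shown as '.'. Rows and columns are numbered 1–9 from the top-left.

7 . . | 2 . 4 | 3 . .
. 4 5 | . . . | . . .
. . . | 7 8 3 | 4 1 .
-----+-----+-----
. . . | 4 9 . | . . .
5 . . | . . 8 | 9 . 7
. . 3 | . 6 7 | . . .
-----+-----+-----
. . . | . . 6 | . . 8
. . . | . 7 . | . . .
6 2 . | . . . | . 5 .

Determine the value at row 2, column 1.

row 2, column 5 = 1: row 2 has {4,5}; col 5 has {6,7,8,9}; box has {2,3,4,7,8} → only 1 remains.
row 2, column 6 = 9: row 2 has {1,4,5}; col 6 has {3,4,6,7,8}; box has {1,2,3,4,7,8} → only 9 remains.
row 9, column 6 = 1: row 9 has {2,5,6}; col 6 has {3,4,6,7,8,9}; box has {6,7} → only 1 remains.
row 9, column 7 = 7: row 9 has {1,2,5,6}; col 7 has {3,4,9}; box has {5,8} → only 7 remains.
row 1, column 5 = 5: row 1 has {2,3,4,7}; col 5 has {1,6,7,8,9}; box has {1,2,3,4,7,8,9} → only 5 remains.
row 2, column 4 = 6: row 2 has {1,4,5,9}; col 4 has {2,4,7}; box has {1,2,3,4,5,7,8,9} → only 6 remains.
row 2, column 9 = 2: row 2 has {1,4,5,6,9}; col 9 has {7,8}; box has {1,3,4} → only 2 remains.
row 2, column 7 = 8: row 2 has {1,2,4,5,6,9}; col 7 has {3,4,7,9}; box has {1,2,3,4} → only 8 remains.
row 2, column 8 = 7: row 2 has {1,2,4,5,6,8,9}; col 8 has {1,5}; box has {1,2,3,4,8} → only 7 remains.
row 2, column 1 = 3: row 2 has {1,2,4,5,6,7,8,9}; col 1 has {5,6,7}; box has {4,5,7} → only 3 remains.

3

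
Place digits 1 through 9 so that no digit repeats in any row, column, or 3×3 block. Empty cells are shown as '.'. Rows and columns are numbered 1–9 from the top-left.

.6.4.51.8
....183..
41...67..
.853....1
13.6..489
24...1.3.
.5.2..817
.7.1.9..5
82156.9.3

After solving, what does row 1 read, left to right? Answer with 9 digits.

r2c2 = 9: row 2 has {1,3,8}; col 2 has {1,2,3,4,5,6,7,8}; box has {1,4,6} → only 9 remains.
r2c4 = 7: row 2 has {1,3,8,9}; col 4 has {1,2,3,4,5,6}; box has {1,4,5,6,8} → only 7 remains.
r3c4 = 9: row 3 has {1,4,6,7}; col 4 has {1,2,3,4,5,6,7}; box has {1,4,5,6,7,8} → only 9 remains.
r3c9 = 2: row 3 has {1,4,6,7,9}; col 9 has {1,3,5,7,8,9}; box has {1,3,7,8} → only 2 remains.
r5c3 = 7: row 5 has {1,3,4,6,8,9}; col 3 has {1,5}; box has {1,2,3,4,5,8} → only 7 remains.
r5c6 = 2: row 5 has {1,3,4,6,7,8,9}; col 6 has {1,5,6,8,9}; box has {1,3,6} → only 2 remains.
r6c4 = 8: row 6 has {1,2,3,4}; col 4 has {1,2,3,4,5,6,7,9}; box has {1,2,3,6} → only 8 remains.
r6c9 = 6: row 6 has {1,2,3,4,8}; col 9 has {1,2,3,5,7,8,9}; box has {1,3,4,8,9} → only 6 remains.
r9c8 = 4: row 9 has {1,2,3,5,6,8,9}; col 8 has {1,3,8}; box has {1,3,5,7,8,9} → only 4 remains.
r1c8 = 9: row 1 has {1,4,5,6,8}; col 8 has {1,3,4,8}; box has {1,2,3,7,8} → only 9 remains.
r2c1 = 5: row 2 has {1,3,7,8,9}; col 1 has {1,2,4,8}; box has {1,4,6,9} → only 5 remains.
r2c3 = 2: row 2 has {1,3,5,7,8,9}; col 3 has {1,5,7}; box has {1,4,5,6,9} → only 2 remains.
r2c8 = 6: row 2 has {1,2,3,5,7,8,9}; col 8 has {1,3,4,8,9}; box has {1,2,3,7,8,9} → only 6 remains.
r2c9 = 4: row 2 has {1,2,3,5,6,7,8,9}; col 9 has {1,2,3,5,6,7,8,9}; box has {1,2,3,6,7,8,9} → only 4 remains.
r3c5 = 3: row 3 has {1,2,4,6,7,9}; col 5 has {1,6}; box has {1,4,5,6,7,8,9} → only 3 remains.
r3c8 = 5: row 3 has {1,2,3,4,6,7,9}; col 8 has {1,3,4,6,8,9}; box has {1,2,3,4,6,7,8,9} → only 5 remains.
r4c7 = 2: row 4 has {1,3,5,8}; col 7 has {1,3,4,7,8,9}; box has {1,3,4,6,8,9} → only 2 remains.
r4c8 = 7: row 4 has {1,2,3,5,8}; col 8 has {1,3,4,5,6,8,9}; box has {1,2,3,4,6,8,9} → only 7 remains.
r5c5 = 5: row 5 has {1,2,3,4,6,7,8,9}; col 5 has {1,3,6}; box has {1,2,3,6,8} → only 5 remains.
r6c3 = 9: row 6 has {1,2,3,4,6,8}; col 3 has {1,2,5,7}; box has {1,2,3,4,5,7,8} → only 9 remains.
r6c5 = 7: row 6 has {1,2,3,4,6,8,9}; col 5 has {1,3,5,6}; box has {1,2,3,5,6,8} → only 7 remains.
r6c7 = 5: row 6 has {1,2,3,4,6,7,8,9}; col 7 has {1,2,3,4,7,8,9}; box has {1,2,3,4,6,7,8,9} → only 5 remains.
r7c5 = 4: row 7 has {1,2,5,7,8}; col 5 has {1,3,5,6,7}; box has {1,2,5,6,9} → only 4 remains.
r7c6 = 3: row 7 has {1,2,4,5,7,8}; col 6 has {1,2,5,6,8,9}; box has {1,2,4,5,6,9} → only 3 remains.
r8c5 = 8: row 8 has {1,5,7,9}; col 5 has {1,3,4,5,6,7}; box has {1,2,3,4,5,6,9} → only 8 remains.
r8c7 = 6: row 8 has {1,5,7,8,9}; col 7 has {1,2,3,4,5,7,8,9}; box has {1,3,4,5,7,8,9} → only 6 remains.
r8c8 = 2: row 8 has {1,5,6,7,8,9}; col 8 has {1,3,4,5,6,7,8,9}; box has {1,3,4,5,6,7,8,9} → only 2 remains.
r9c6 = 7: row 9 has {1,2,3,4,5,6,8,9}; col 6 has {1,2,3,5,6,8,9}; box has {1,2,3,4,5,6,8,9} → only 7 remains.
r1c3 = 3: row 1 has {1,4,5,6,8,9}; col 3 has {1,2,5,7,9}; box has {1,2,4,5,6,9} → only 3 remains.
r1c5 = 2: row 1 has {1,3,4,5,6,8,9}; col 5 has {1,3,4,5,6,7,8}; box has {1,3,4,5,6,7,8,9} → only 2 remains.
r3c3 = 8: row 3 has {1,2,3,4,5,6,7,9}; col 3 has {1,2,3,5,7,9}; box has {1,2,3,4,5,6,9} → only 8 remains.
r4c1 = 6: row 4 has {1,2,3,5,7,8}; col 1 has {1,2,4,5,8}; box has {1,2,3,4,5,7,8,9} → only 6 remains.
r4c5 = 9: row 4 has {1,2,3,5,6,7,8}; col 5 has {1,2,3,4,5,6,7,8}; box has {1,2,3,5,6,7,8} → only 9 remains.
r4c6 = 4: row 4 has {1,2,3,5,6,7,8,9}; col 6 has {1,2,3,5,6,7,8,9}; box has {1,2,3,5,6,7,8,9} → only 4 remains.
r7c1 = 9: row 7 has {1,2,3,4,5,7,8}; col 1 has {1,2,4,5,6,8}; box has {1,2,5,7,8} → only 9 remains.
r7c3 = 6: row 7 has {1,2,3,4,5,7,8,9}; col 3 has {1,2,3,5,7,8,9}; box has {1,2,5,7,8,9} → only 6 remains.
r8c1 = 3: row 8 has {1,2,5,6,7,8,9}; col 1 has {1,2,4,5,6,8,9}; box has {1,2,5,6,7,8,9} → only 3 remains.
r8c3 = 4: row 8 has {1,2,3,5,6,7,8,9}; col 3 has {1,2,3,5,6,7,8,9}; box has {1,2,3,5,6,7,8,9} → only 4 remains.
r1c1 = 7: row 1 has {1,2,3,4,5,6,8,9}; col 1 has {1,2,3,4,5,6,8,9}; box has {1,2,3,4,5,6,8,9} → only 7 remains.

763425198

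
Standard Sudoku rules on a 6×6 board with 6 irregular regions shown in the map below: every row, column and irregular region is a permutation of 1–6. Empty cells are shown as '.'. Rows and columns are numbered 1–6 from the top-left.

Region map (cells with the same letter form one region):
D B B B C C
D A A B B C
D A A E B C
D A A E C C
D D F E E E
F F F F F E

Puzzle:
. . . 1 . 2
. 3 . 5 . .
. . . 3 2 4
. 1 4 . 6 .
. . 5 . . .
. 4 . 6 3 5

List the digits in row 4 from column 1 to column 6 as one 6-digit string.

r1c2 = 6 (sole candidate).
r1c3 = 3 (sole candidate).
r1c5 = 5 (sole candidate).
r2c5 = 4 (sole candidate).
r2c6 = 1 (sole candidate).
r3c2 = 5 (sole candidate).
r3c3 = 6 (sole candidate).
r4c4 = 2: row 4 has {1,4,6}; col 4 has {1,3,5,6}; region has {3,5} → only 2 remains.
r4c6 = 3: row 4 has {1,2,4,6}; col 6 has {1,2,4,5}; region has {1,2,4,5,6} → only 3 remains.
r5c2 = 2 (sole candidate).
r5c4 = 4 (sole candidate).
r5c5 = 1 (sole candidate).
r5c6 = 6 (sole candidate).
r1c1 = 4 (sole candidate).
r2c1 = 6 (sole candidate).
r2c3 = 2 (sole candidate).
r3c1 = 1 (sole candidate).
r4c1 = 5: row 4 has {1,2,3,4,6}; col 1 has {1,4,6}; region has {1,2,4,6} → only 5 remains.

514263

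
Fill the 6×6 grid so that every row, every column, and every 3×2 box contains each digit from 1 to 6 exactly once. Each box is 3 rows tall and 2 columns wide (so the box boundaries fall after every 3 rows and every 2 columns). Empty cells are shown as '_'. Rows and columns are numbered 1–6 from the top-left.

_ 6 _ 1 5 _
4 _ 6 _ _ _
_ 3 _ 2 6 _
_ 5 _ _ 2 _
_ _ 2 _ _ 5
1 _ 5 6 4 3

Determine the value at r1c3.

3

r1c1 = 2: row 1 has {1,5,6}; col 1 has {1,4}; box has {3,4,6} → only 2 remains.
r1c6 = 4: row 1 has {1,2,5,6}; col 6 has {3,5}; box has {5,6} → only 4 remains.
r2c2 = 1: row 2 has {4,6}; col 2 has {3,5,6}; box has {2,3,4,6} → only 1 remains.
r2c5 = 3: row 2 has {1,4,6}; col 5 has {2,4,5,6}; box has {4,5,6} → only 3 remains.
r2c6 = 2: row 2 has {1,3,4,6}; col 6 has {3,4,5}; box has {3,4,5,6} → only 2 remains.
r3c1 = 5: row 3 has {2,3,6}; col 1 has {1,2,4}; box has {1,2,3,4,6} → only 5 remains.
r3c3 = 4: row 3 has {2,3,5,6}; col 3 has {2,5,6}; box has {1,2,6} → only 4 remains.
r3c6 = 1: row 3 has {2,3,4,5,6}; col 6 has {2,3,4,5}; box has {2,3,4,5,6} → only 1 remains.
r4c6 = 6: row 4 has {2,5}; col 6 has {1,2,3,4,5}; box has {2,3,4,5} → only 6 remains.
r5c2 = 4: row 5 has {2,5}; col 2 has {1,3,5,6}; box has {1,5} → only 4 remains.
r5c4 = 3: row 5 has {2,4,5}; col 4 has {1,2,6}; box has {2,5,6} → only 3 remains.
r5c5 = 1: row 5 has {2,3,4,5}; col 5 has {2,3,4,5,6}; box has {2,3,4,5,6} → only 1 remains.
r6c2 = 2: row 6 has {1,3,4,5,6}; col 2 has {1,3,4,5,6}; box has {1,4,5} → only 2 remains.
r1c3 = 3: row 1 has {1,2,4,5,6}; col 3 has {2,4,5,6}; box has {1,2,4,6} → only 3 remains.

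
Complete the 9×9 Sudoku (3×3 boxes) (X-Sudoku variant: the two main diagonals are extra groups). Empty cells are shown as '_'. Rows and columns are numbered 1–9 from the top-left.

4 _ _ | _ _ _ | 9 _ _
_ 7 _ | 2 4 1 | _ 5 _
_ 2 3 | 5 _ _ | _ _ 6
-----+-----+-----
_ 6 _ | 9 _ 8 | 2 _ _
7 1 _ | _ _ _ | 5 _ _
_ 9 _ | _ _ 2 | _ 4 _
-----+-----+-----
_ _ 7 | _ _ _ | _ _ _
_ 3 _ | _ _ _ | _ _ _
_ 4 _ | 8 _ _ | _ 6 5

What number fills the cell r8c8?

8

r5c5 = 6: row 5 has {1,5,7}; col 5 has {4}; box has {2,8,9}; main diagonal has {2,3,4,5,7,9}; anti-diagonal has {3,5,7,8} → only 6 remains.
r6c4 = 1: row 6 has {2,4,9}; col 4 has {2,5,8,9}; box has {2,6,8,9}; anti-diagonal has {3,5,6,7,8} → only 1 remains.
r1c9 = 2: row 1 has {4,9}; col 9 has {5,6}; box has {5,6,9}; anti-diagonal has {1,3,5,6,7,8} → only 2 remains.
r3c7 = 4: row 3 has {2,3,5,6}; col 7 has {2,5,9}; box has {2,5,6,9}; anti-diagonal has {1,2,3,5,6,7,8} → only 4 remains.
r9c1 = 9: row 9 has {4,5,6,8}; col 1 has {4,7}; box has {3,4,7}; anti-diagonal has {1,2,3,4,5,6,7,8} → only 9 remains.
r2c3 = 9: in row 2, 9 can only go here (every other open cell in that row sees a 9).
r2c1 = 6: in row 2, 6 can only go here (every other open cell in that row sees a 6).
r4c3 = 4: in row 4, 4 can only go here (every other open cell in that row sees a 4).
r5c3 = 2: in row 5, 2 can only go here (every other open cell in that row sees a 2).
r9c3 = 1: row 9 has {4,5,6,8,9}; col 3 has {2,3,4,7,9}; box has {3,4,7,9} → only 1 remains.
r1c8 = 1: in row 1, 1 can only go here (every other open cell in that row sees a 1).
r8c8 = 8: row 8 has {3}; col 8 has {1,4,5,6}; box has {5,6}; main diagonal has {2,3,4,5,6,7,9} → only 8 remains.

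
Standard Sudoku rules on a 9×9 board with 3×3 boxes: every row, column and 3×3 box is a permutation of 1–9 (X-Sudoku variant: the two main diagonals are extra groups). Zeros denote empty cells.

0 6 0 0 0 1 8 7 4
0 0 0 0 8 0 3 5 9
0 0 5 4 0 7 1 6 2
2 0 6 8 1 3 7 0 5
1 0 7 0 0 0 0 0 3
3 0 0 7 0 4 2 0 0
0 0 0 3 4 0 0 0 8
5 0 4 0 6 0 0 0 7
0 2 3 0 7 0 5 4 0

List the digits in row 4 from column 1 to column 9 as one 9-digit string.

246813795

r1c1 = 9 (sole candidate).
r1c3 = 2 (sole candidate).
r1c4 = 5 (sole candidate).
r1c5 = 3 (sole candidate).
r2c3 = 1 (sole candidate).
r3c1 = 8 (sole candidate).
r3c2 = 3 (sole candidate).
r3c5 = 9 (sole candidate).
r4c8 = 9: row 4 has {1,2,3,5,6,7,8}; col 8 has {4,5,6,7}; box has {2,3,5,7} → only 9 remains.
r5c5 = 2 (sole candidate).
r5c8 = 8 (sole candidate).
r6c5 = 5 (sole candidate).
r6c8 = 1 (sole candidate).
r6c9 = 6 (sole candidate).
r7c3 = 9 (sole candidate).
r7c7 = 6 (sole candidate).
r7c8 = 2 (sole candidate).
r8c2 = 8 (sole candidate).
r8c7 = 9 (sole candidate).
r8c8 = 3 (sole candidate).
r9c1 = 6 (sole candidate).
r9c9 = 1 (sole candidate).
r2c2 = 7 (sole candidate).
r4c2 = 4: row 4 has {1,2,3,5,6,7,8,9}; col 2 has {2,3,6,7,8}; box has {1,2,3,6,7} → only 4 remains.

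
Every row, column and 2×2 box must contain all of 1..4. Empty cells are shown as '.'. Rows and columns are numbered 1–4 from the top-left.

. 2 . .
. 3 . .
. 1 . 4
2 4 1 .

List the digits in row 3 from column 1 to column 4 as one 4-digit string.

r3c1 = 3: row 3 has {1,4}; col 1 has {2}; box has {1,2,4} → only 3 remains.
r3c3 = 2: row 3 has {1,3,4}; col 3 has {1}; box has {1,4} → only 2 remains.

3124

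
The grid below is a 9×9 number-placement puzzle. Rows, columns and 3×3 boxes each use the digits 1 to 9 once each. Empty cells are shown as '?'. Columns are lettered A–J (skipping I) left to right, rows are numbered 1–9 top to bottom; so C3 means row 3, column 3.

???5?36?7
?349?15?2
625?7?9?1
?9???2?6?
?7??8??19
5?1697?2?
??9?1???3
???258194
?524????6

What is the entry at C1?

C1 = 8: row 1 has {3,5,6,7}; col 3 has {1,2,4,5,9}; box has {2,3,4,5,6} → only 8 remains.

8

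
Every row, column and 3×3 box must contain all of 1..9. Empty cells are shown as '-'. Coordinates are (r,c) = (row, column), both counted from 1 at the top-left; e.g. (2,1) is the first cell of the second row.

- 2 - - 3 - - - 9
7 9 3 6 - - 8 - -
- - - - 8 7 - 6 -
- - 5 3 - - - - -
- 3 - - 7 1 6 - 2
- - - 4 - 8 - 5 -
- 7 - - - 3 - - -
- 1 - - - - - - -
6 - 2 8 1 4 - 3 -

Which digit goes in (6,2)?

(1,6) = 5 (sole candidate).
(2,6) = 2 (sole candidate).
(6,2) = 6: row 6 has {4,5,8}; col 2 has {1,2,3,7,9}; box has {3,5} → only 6 remains.

6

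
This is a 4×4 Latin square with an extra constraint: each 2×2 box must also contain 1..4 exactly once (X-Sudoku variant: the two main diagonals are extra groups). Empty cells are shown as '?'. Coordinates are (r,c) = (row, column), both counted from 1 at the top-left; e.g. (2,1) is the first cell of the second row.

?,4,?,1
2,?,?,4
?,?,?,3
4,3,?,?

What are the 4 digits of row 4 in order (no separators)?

(1,1) = 3 (sole candidate).
(1,3) = 2 (sole candidate).
(2,2) = 1 (sole candidate).
(2,3) = 3 (sole candidate).
(3,1) = 1 (sole candidate).
(3,2) = 2 (sole candidate).
(3,3) = 4 (sole candidate).
(4,3) = 1: row 4 has {3,4}; col 3 has {2,3,4}; box has {3,4} → only 1 remains.
(4,4) = 2: row 4 has {1,3,4}; col 4 has {1,3,4}; box has {1,3,4}; main diagonal has {1,3,4} → only 2 remains.

4312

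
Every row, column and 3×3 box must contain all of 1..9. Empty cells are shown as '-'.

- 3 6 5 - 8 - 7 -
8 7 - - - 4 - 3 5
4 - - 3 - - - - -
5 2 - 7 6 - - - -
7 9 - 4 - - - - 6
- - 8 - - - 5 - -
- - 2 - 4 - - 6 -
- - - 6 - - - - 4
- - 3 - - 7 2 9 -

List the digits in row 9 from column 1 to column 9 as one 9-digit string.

R5C3 = 1: row 5 has {4,6,7,9}; col 3 has {2,3,6,8}; box has {2,5,7,8,9} → only 1 remains.
R2C3 = 9: row 2 has {3,4,5,7,8}; col 3 has {1,2,3,6,8}; box has {3,4,6,7,8} → only 9 remains.
R3C3 = 5: row 3 has {3,4}; col 3 has {1,2,3,6,8,9}; box has {3,4,6,7,8,9} → only 5 remains.
R4C3 = 4: row 4 has {2,5,6,7}; col 3 has {1,2,3,5,6,8,9}; box has {1,2,5,7,8,9} → only 4 remains.
R6C2 = 6: row 6 has {5,8}; col 2 has {2,3,7,9}; box has {1,2,4,5,7,8,9} → only 6 remains.
R8C3 = 7: row 8 has {4,6}; col 3 has {1,2,3,4,5,6,8,9}; box has {2,3} → only 7 remains.
R3C2 = 1: row 3 has {3,4,5}; col 2 has {2,3,6,7,9}; box has {3,4,5,6,7,8,9} → only 1 remains.
R6C1 = 3: row 6 has {5,6,8}; col 1 has {4,5,7,8}; box has {1,2,4,5,6,7,8,9} → only 3 remains.
R1C1 = 2: row 1 has {3,5,6,7,8}; col 1 has {3,4,5,7,8}; box has {1,3,4,5,6,7,8,9} → only 2 remains.
R1C7 = 4: in row 1, 4 can only go here (every other open cell in that row sees a 4).
R2C7 = 6: in row 2, 6 can only go here (every other open cell in that row sees a 6).
R3C6 = 6: in row 3, 6 can only go here (every other open cell in that row sees a 6).
R3C5 = 7: in row 3, 7 can only go here (every other open cell in that row sees a 7).
R6C8 = 4: in row 6, 4 can only go here (every other open cell in that row sees a 4).
R6C9 = 7: in row 6, 7 can only go here (every other open cell in that row sees a 7).
R7C7 = 7: in row 7, 7 can only go here (every other open cell in that row sees a 7).
R9C2 = 4: in row 9, 4 can only go here (every other open cell in that row sees a 4).
R9C1 = 6: in row 9, 6 can only go here (every other open cell in that row sees a 6).
R9C5 = 5: in row 9, 5 can only go here (every other open cell in that row sees a 5).
R5C6 = 5: in row 5, 5 can only go here (every other open cell in that row sees a 5).
R7C2 = 5: in row 7, 5 can only go here (every other open cell in that row sees a 5).
R8C2 = 8: row 8 has {4,6,7}; col 2 has {1,2,3,4,5,6,7,9}; box has {2,3,4,5,6,7} → only 8 remains.
R8C8 = 5: in row 8, 5 can only go here (every other open cell in that row sees a 5).
R5C5 = 8: in column 5, 8 can only go here (every other open cell in that column sees an 8).
R5C7 = 3: row 5 has {1,4,5,6,7,8,9}; col 7 has {2,4,5,6,7}; box has {4,5,6,7} → only 3 remains.
R5C8 = 2: row 5 has {1,3,4,5,6,7,8,9}; col 8 has {3,4,5,6,7,9}; box has {3,4,5,6,7} → only 2 remains.
R8C7 = 1: row 8 has {4,5,6,7,8}; col 7 has {2,3,4,5,6,7}; box has {2,4,5,6,7,9} → only 1 remains.
R9C9 = 8: row 9 has {2,3,4,5,6,7,9}; col 9 has {4,5,6,7}; box has {1,2,4,5,6,7,9} → only 8 remains.
R3C8 = 8: row 3 has {1,3,4,5,6,7}; col 8 has {2,3,4,5,6,7,9}; box has {3,4,5,6,7} → only 8 remains.
R4C8 = 1: row 4 has {2,4,5,6,7}; col 8 has {2,3,4,5,6,7,8,9}; box has {2,3,4,5,6,7} → only 1 remains.
R4C9 = 9: row 4 has {1,2,4,5,6,7}; col 9 has {4,5,6,7,8}; box has {1,2,3,4,5,6,7} → only 9 remains.
R7C9 = 3: row 7 has {2,4,5,6,7}; col 9 has {4,5,6,7,8,9}; box has {1,2,4,5,6,7,8,9} → only 3 remains.
R8C1 = 9: row 8 has {1,4,5,6,7,8}; col 1 has {2,3,4,5,6,7,8}; box has {2,3,4,5,6,7,8} → only 9 remains.
R9C4 = 1: row 9 has {2,3,4,5,6,7,8,9}; col 4 has {3,4,5,6,7}; box has {4,5,6,7} → only 1 remains.

643157298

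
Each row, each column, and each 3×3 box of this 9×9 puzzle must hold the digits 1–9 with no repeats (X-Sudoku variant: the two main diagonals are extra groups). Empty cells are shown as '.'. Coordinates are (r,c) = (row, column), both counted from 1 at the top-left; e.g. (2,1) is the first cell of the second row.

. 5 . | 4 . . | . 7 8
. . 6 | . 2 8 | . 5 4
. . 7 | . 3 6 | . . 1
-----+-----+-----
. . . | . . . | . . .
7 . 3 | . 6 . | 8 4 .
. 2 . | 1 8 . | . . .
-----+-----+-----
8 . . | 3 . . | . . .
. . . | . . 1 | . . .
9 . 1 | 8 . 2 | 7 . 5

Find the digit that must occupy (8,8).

(1,6) = 9 (sole candidate).
(2,4) = 7 (sole candidate).
(3,4) = 5 (sole candidate).
(3,7) = 2 (sole candidate).
(3,8) = 9 (sole candidate).
(5,6) = 5 (sole candidate).
(7,3) = 4 (sole candidate).
(7,6) = 7 (sole candidate).
(9,5) = 4 (sole candidate).
(1,3) = 2 (sole candidate).
(1,5) = 1 (sole candidate).
(2,7) = 3 (sole candidate).
(3,1) = 4 (sole candidate).
(3,2) = 8 (sole candidate).
(4,6) = 3 (sole candidate).
(6,6) = 4 (sole candidate).
(7,2) = 6 (sole candidate).
(8,2) = 7 (sole candidate).
(8,3) = 5 (sole candidate).
(8,5) = 9 (sole candidate).
(9,2) = 3 (sole candidate).
(9,8) = 6 (sole candidate).
(1,1) = 3 (sole candidate).
(1,7) = 6 (sole candidate).
(2,1) = 1 (sole candidate).
(2,2) = 9 (sole candidate).
(4,4) = 2 (sole candidate).
(4,5) = 7 (sole candidate).
(4,8) = 1 (sole candidate).
(5,2) = 1 (sole candidate).
(5,4) = 9 (sole candidate).
(5,9) = 2 (sole candidate).
(6,3) = 9 (sole candidate).
(6,7) = 5 (sole candidate).
(6,8) = 3 (sole candidate).
(7,5) = 5 (sole candidate).
(7,7) = 1 (sole candidate).
(7,8) = 2 (sole candidate).
(7,9) = 9 (sole candidate).
(8,1) = 2 (sole candidate).
(8,4) = 6 (sole candidate).
(8,7) = 4 (sole candidate).
(8,8) = 8: row 8 has {1,2,4,5,6,7,9}; col 8 has {1,2,3,4,5,6,7,9}; box has {1,2,4,5,6,7,9}; main diagonal has {1,2,3,4,5,6,7,9} → only 8 remains.

8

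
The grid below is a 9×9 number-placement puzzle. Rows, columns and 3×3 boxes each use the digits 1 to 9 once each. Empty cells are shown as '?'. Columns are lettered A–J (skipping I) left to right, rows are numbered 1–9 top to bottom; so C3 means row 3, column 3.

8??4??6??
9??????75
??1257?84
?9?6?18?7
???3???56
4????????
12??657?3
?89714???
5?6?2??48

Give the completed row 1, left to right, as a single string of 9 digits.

E4 = 4: row 4 has {1,6,7,8,9}; col 5 has {1,2,5,6}; box has {1,3,6} → only 4 remains.
C7 = 4: row 7 has {1,2,3,5,6,7}; col 3 has {1,6,9}; box has {1,2,5,6,8,9} → only 4 remains.
H7 = 9: row 7 has {1,2,3,4,5,6,7}; col 8 has {4,5,7,8}; box has {3,4,7,8} → only 9 remains.
A8 = 3: row 8 has {1,4,7,8,9}; col 1 has {1,4,5,8,9}; box has {1,2,4,5,6,8,9} → only 3 remains.
J8 = 2: row 8 has {1,3,4,7,8,9}; col 9 has {3,4,5,6,7,8}; box has {3,4,7,8,9} → only 2 remains.
B9 = 7: row 9 has {2,4,5,6,8}; col 2 has {2,8,9}; box has {1,2,3,4,5,6,8,9} → only 7 remains.
D9 = 9: row 9 has {2,4,5,6,7,8}; col 4 has {2,3,4,6,7}; box has {1,2,4,5,6,7} → only 9 remains.
F9 = 3: row 9 has {2,4,5,6,7,8,9}; col 6 has {1,4,5,7}; box has {1,2,4,5,6,7,9} → only 3 remains.
G9 = 1: row 9 has {2,3,4,5,6,7,8,9}; col 7 has {6,7,8}; box has {2,3,4,7,8,9} → only 1 remains.
F1 = 9: row 1 has {4,6,8}; col 6 has {1,3,4,5,7}; box has {2,4,5,7} → only 9 remains.
J1 = 1: row 1 has {4,6,8,9}; col 9 has {2,3,4,5,6,7,8}; box has {4,5,6,7,8} → only 1 remains.
A3 = 6: row 3 has {1,2,4,5,7,8}; col 1 has {1,3,4,5,8,9}; box has {1,8,9} → only 6 remains.
B3 = 3: row 3 has {1,2,4,5,6,7,8}; col 2 has {2,7,8,9}; box has {1,6,8,9} → only 3 remains.
G3 = 9: row 3 has {1,2,3,4,5,6,7,8}; col 7 has {1,6,7,8}; box has {1,4,5,6,7,8} → only 9 remains.
A4 = 2: row 4 has {1,4,6,7,8,9}; col 1 has {1,3,4,5,6,8,9}; box has {4,9} → only 2 remains.
H4 = 3: row 4 has {1,2,4,6,7,8,9}; col 8 has {4,5,7,8,9}; box has {5,6,7,8} → only 3 remains.
A5 = 7: row 5 has {3,5,6}; col 1 has {1,2,3,4,5,6,8,9}; box has {2,4,9} → only 7 remains.
B5 = 1: row 5 has {3,5,6,7}; col 2 has {2,3,7,8,9}; box has {2,4,7,9} → only 1 remains.
C5 = 8: row 5 has {1,3,5,6,7}; col 3 has {1,4,6,9}; box has {1,2,4,7,9} → only 8 remains.
E5 = 9: row 5 has {1,3,5,6,7,8}; col 5 has {1,2,4,5,6}; box has {1,3,4,6} → only 9 remains.
F5 = 2: row 5 has {1,3,5,6,7,8,9}; col 6 has {1,3,4,5,7,9}; box has {1,3,4,6,9} → only 2 remains.
G5 = 4: row 5 has {1,2,3,5,6,7,8,9}; col 7 has {1,6,7,8,9}; box has {3,5,6,7,8} → only 4 remains.
F6 = 8: row 6 has {4}; col 6 has {1,2,3,4,5,7,9}; box has {1,2,3,4,6,9} → only 8 remains.
G6 = 2: row 6 has {4,8}; col 7 has {1,4,6,7,8,9}; box has {3,4,5,6,7,8} → only 2 remains.
H6 = 1: row 6 has {2,4,8}; col 8 has {3,4,5,7,8,9}; box has {2,3,4,5,6,7,8} → only 1 remains.
J6 = 9: row 6 has {1,2,4,8}; col 9 has {1,2,3,4,5,6,7,8}; box has {1,2,3,4,5,6,7,8} → only 9 remains.
D7 = 8: row 7 has {1,2,3,4,5,6,7,9}; col 4 has {2,3,4,6,7,9}; box has {1,2,3,4,5,6,7,9} → only 8 remains.
G8 = 5: row 8 has {1,2,3,4,7,8,9}; col 7 has {1,2,4,6,7,8,9}; box has {1,2,3,4,7,8,9} → only 5 remains.
H8 = 6: row 8 has {1,2,3,4,5,7,8,9}; col 8 has {1,3,4,5,7,8,9}; box has {1,2,3,4,5,7,8,9} → only 6 remains.
B1 = 5: row 1 has {1,4,6,8,9}; col 2 has {1,2,3,7,8,9}; box has {1,3,6,8,9} → only 5 remains.
E1 = 3: row 1 has {1,4,5,6,8,9}; col 5 has {1,2,4,5,6,9}; box has {2,4,5,7,9} → only 3 remains.
H1 = 2: row 1 has {1,3,4,5,6,8,9}; col 8 has {1,3,4,5,6,7,8,9}; box has {1,4,5,6,7,8,9} → only 2 remains.
B2 = 4: row 2 has {5,7,9}; col 2 has {1,2,3,5,7,8,9}; box has {1,3,5,6,8,9} → only 4 remains.
C2 = 2: row 2 has {4,5,7,9}; col 3 has {1,4,6,8,9}; box has {1,3,4,5,6,8,9} → only 2 remains.
D2 = 1: row 2 has {2,4,5,7,9}; col 4 has {2,3,4,6,7,8,9}; box has {2,3,4,5,7,9} → only 1 remains.
E2 = 8: row 2 has {1,2,4,5,7,9}; col 5 has {1,2,3,4,5,6,9}; box has {1,2,3,4,5,7,9} → only 8 remains.
F2 = 6: row 2 has {1,2,4,5,7,8,9}; col 6 has {1,2,3,4,5,7,8,9}; box has {1,2,3,4,5,7,8,9} → only 6 remains.
G2 = 3: row 2 has {1,2,4,5,6,7,8,9}; col 7 has {1,2,4,5,6,7,8,9}; box has {1,2,4,5,6,7,8,9} → only 3 remains.
C4 = 5: row 4 has {1,2,3,4,6,7,8,9}; col 3 has {1,2,4,6,8,9}; box has {1,2,4,7,8,9} → only 5 remains.
B6 = 6: row 6 has {1,2,4,8,9}; col 2 has {1,2,3,4,5,7,8,9}; box has {1,2,4,5,7,8,9} → only 6 remains.
C6 = 3: row 6 has {1,2,4,6,8,9}; col 3 has {1,2,4,5,6,8,9}; box has {1,2,4,5,6,7,8,9} → only 3 remains.
D6 = 5: row 6 has {1,2,3,4,6,8,9}; col 4 has {1,2,3,4,6,7,8,9}; box has {1,2,3,4,6,8,9} → only 5 remains.
E6 = 7: row 6 has {1,2,3,4,5,6,8,9}; col 5 has {1,2,3,4,5,6,8,9}; box has {1,2,3,4,5,6,8,9} → only 7 remains.
C1 = 7: row 1 has {1,2,3,4,5,6,8,9}; col 3 has {1,2,3,4,5,6,8,9}; box has {1,2,3,4,5,6,8,9} → only 7 remains.

857439621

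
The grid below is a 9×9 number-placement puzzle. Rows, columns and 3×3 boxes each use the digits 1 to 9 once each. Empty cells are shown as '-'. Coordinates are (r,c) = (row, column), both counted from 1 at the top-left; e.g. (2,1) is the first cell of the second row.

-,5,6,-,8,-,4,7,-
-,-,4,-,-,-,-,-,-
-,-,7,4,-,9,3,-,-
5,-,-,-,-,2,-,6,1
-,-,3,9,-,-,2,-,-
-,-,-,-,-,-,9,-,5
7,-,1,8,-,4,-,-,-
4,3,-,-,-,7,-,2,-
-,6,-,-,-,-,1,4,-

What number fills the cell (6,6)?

8

(5,8) = 8: row 5 has {2,3,9}; col 8 has {2,4,6,7}; box has {1,2,5,6,9} → only 8 remains.
(6,8) = 3: row 6 has {5,9}; col 8 has {2,4,6,7,8}; box has {1,2,5,6,8,9} → only 3 remains.
(4,7) = 7: row 4 has {1,2,5,6}; col 7 has {1,2,3,4,9}; box has {1,2,3,5,6,8,9} → only 7 remains.
(5,9) = 4: row 5 has {2,3,8,9}; col 9 has {1,5}; box has {1,2,3,5,6,7,8,9} → only 4 remains.
(4,4) = 3: row 4 has {1,2,5,6,7}; col 4 has {4,8,9}; box has {2,9} → only 3 remains.
(4,5) = 4: row 4 has {1,2,3,5,6,7}; col 5 has {8}; box has {2,3,9} → only 4 remains.
(6,2) = 4: in row 6, 4 can only go here (every other open cell in that row sees a 4).
(9,9) = 7: in row 9, 7 can only go here (every other open cell in that row sees a 7).
(5,2) = 7: in column 2, 7 can only go here (every other open cell in that column sees a 7).
(6,6) = 8: in column 6, 8 can only go here (every other open cell in that column sees an 8).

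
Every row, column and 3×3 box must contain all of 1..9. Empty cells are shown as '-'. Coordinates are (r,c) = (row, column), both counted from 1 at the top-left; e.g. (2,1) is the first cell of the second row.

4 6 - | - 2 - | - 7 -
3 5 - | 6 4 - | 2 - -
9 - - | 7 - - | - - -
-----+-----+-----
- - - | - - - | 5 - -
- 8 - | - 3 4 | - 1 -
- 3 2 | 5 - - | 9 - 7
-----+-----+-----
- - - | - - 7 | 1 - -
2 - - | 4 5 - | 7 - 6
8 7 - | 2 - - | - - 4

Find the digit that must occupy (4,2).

(5,4) = 9: row 5 has {1,3,4,8}; col 4 has {2,4,5,6,7}; box has {3,4,5} → only 9 remains.
(5,7) = 6: row 5 has {1,3,4,8,9}; col 7 has {1,2,5,7,9}; box has {1,5,7,9} → only 6 remains.
(5,9) = 2: row 5 has {1,3,4,6,8,9}; col 9 has {4,6,7}; box has {1,5,6,7,9} → only 2 remains.
(9,7) = 3: row 9 has {2,4,7,8}; col 7 has {1,2,5,6,7,9}; box has {1,4,6,7} → only 3 remains.
(1,7) = 8: row 1 has {2,4,6,7}; col 7 has {1,2,3,5,6,7,9}; box has {2,7} → only 8 remains.
(2,8) = 9: row 2 has {2,3,4,5,6}; col 8 has {1,7}; box has {2,7,8} → only 9 remains.
(2,9) = 1: row 2 has {2,3,4,5,6,9}; col 9 has {2,4,6,7}; box has {2,7,8,9} → only 1 remains.
(3,7) = 4: row 3 has {7,9}; col 7 has {1,2,3,5,6,7,8,9}; box has {1,2,7,8,9} → only 4 remains.
(8,8) = 8: row 8 has {2,4,5,6,7}; col 8 has {1,7,9}; box has {1,3,4,6,7} → only 8 remains.
(9,8) = 5: row 9 has {2,3,4,7,8}; col 8 has {1,7,8,9}; box has {1,3,4,6,7,8} → only 5 remains.
(1,3) = 1: row 1 has {2,4,6,7,8}; col 3 has {2}; box has {3,4,5,6,9} → only 1 remains.
(1,4) = 3: row 1 has {1,2,4,6,7,8}; col 4 has {2,4,5,6,7,9}; box has {2,4,6,7} → only 3 remains.
(1,9) = 5: row 1 has {1,2,3,4,6,7,8}; col 9 has {1,2,4,6,7}; box has {1,2,4,7,8,9} → only 5 remains.
(2,6) = 8: row 2 has {1,2,3,4,5,6,9}; col 6 has {4,7}; box has {2,3,4,6,7} → only 8 remains.
(3,2) = 2: row 3 has {4,7,9}; col 2 has {3,5,6,7,8}; box has {1,3,4,5,6,9} → only 2 remains.
(3,3) = 8: row 3 has {2,4,7,9}; col 3 has {1,2}; box has {1,2,3,4,5,6,9} → only 8 remains.
(3,5) = 1: row 3 has {2,4,7,8,9}; col 5 has {2,3,4,5}; box has {2,3,4,6,7,8} → only 1 remains.
(3,6) = 5: row 3 has {1,2,4,7,8,9}; col 6 has {4,7,8}; box has {1,2,3,4,6,7,8} → only 5 remains.
(3,9) = 3: row 3 has {1,2,4,5,7,8,9}; col 9 has {1,2,4,5,6,7}; box has {1,2,4,5,7,8,9} → only 3 remains.
(4,9) = 8: row 4 has {5}; col 9 has {1,2,3,4,5,6,7}; box has {1,2,5,6,7,9} → only 8 remains.
(6,8) = 4: row 6 has {2,3,5,7,9}; col 8 has {1,5,7,8,9}; box has {1,2,5,6,7,8,9} → only 4 remains.
(7,4) = 8: row 7 has {1,7}; col 4 has {2,3,4,5,6,7,9}; box has {2,4,5,7} → only 8 remains.
(7,8) = 2: row 7 has {1,7,8}; col 8 has {1,4,5,7,8,9}; box has {1,3,4,5,6,7,8} → only 2 remains.
(7,9) = 9: row 7 has {1,2,7,8}; col 9 has {1,2,3,4,5,6,7,8}; box has {1,2,3,4,5,6,7,8} → only 9 remains.
(1,6) = 9: row 1 has {1,2,3,4,5,6,7,8}; col 6 has {4,5,7,8}; box has {1,2,3,4,5,6,7,8} → only 9 remains.
(2,3) = 7: row 2 has {1,2,3,4,5,6,8,9}; col 3 has {1,2,8}; box has {1,2,3,4,5,6,8,9} → only 7 remains.
(3,8) = 6: row 3 has {1,2,3,4,5,7,8,9}; col 8 has {1,2,4,5,7,8,9}; box has {1,2,3,4,5,7,8,9} → only 6 remains.
(4,4) = 1: row 4 has {5,8}; col 4 has {2,3,4,5,6,7,8,9}; box has {3,4,5,9} → only 1 remains.
(4,8) = 3: row 4 has {1,5,8}; col 8 has {1,2,4,5,6,7,8,9}; box has {1,2,4,5,6,7,8,9} → only 3 remains.
(5,3) = 5: row 5 has {1,2,3,4,6,8,9}; col 3 has {1,2,7,8}; box has {2,3,8} → only 5 remains.
(6,6) = 6: row 6 has {2,3,4,5,7,9}; col 6 has {4,5,7,8,9}; box has {1,3,4,5,9} → only 6 remains.
(7,2) = 4: row 7 has {1,2,7,8,9}; col 2 has {2,3,5,6,7,8}; box has {2,7,8} → only 4 remains.
(7,5) = 6: row 7 has {1,2,4,7,8,9}; col 5 has {1,2,3,4,5}; box has {2,4,5,7,8} → only 6 remains.
(9,5) = 9: row 9 has {2,3,4,5,7,8}; col 5 has {1,2,3,4,5,6}; box has {2,4,5,6,7,8} → only 9 remains.
(9,6) = 1: row 9 has {2,3,4,5,7,8,9}; col 6 has {4,5,6,7,8,9}; box has {2,4,5,6,7,8,9} → only 1 remains.
(4,2) = 9: row 4 has {1,3,5,8}; col 2 has {2,3,4,5,6,7,8}; box has {2,3,5,8} → only 9 remains.

9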